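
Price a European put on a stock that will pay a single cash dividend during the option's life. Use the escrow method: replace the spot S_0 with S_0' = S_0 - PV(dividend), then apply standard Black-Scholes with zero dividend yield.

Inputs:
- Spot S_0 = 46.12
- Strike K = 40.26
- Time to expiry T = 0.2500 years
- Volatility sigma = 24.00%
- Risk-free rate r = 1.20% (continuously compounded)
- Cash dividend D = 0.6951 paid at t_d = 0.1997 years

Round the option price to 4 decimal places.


PV(D) = D * exp(-r * t_d) = 0.6951 * 0.99760647 = 0.69343626
S_0' = S_0 - PV(D) = 46.1200 - 0.69343626 = 45.42656374
d1 = (ln(S_0'/K) + (r + sigma^2/2)*T) / (sigma*sqrt(T)) = 1.09115515
d2 = d1 - sigma*sqrt(T) = 0.97115515
exp(-rT) = 0.99700450
N(-d1) = 0.13760231; N(-d2) = 0.16573551
P = K * exp(-rT) * N(-d2) - S_0' * N(-d1) = 40.2600 * 0.99700450 * 0.16573551 - 45.42656374 * 0.13760231 = 0.4017

Answer: Price = 0.4017


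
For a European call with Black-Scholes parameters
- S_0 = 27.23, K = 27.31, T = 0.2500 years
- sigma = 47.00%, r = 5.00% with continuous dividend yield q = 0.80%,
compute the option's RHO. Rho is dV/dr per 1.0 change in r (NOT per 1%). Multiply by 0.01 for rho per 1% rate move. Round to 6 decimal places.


Answer: Rho = 3.142162

Derivation:
d1 = 0.1496973243; d2 = -0.0853026757
phi(d1) = 0.3944972231; exp(-qT) = 0.9980019987; exp(-rT) = 0.9875778005
N(d2) = 0.4660103822
Rho = K*T*exp(-rT)*N(d2) = 27.3100 * 0.2500 * 0.9875778005 * 0.4660103822 = 3.142162


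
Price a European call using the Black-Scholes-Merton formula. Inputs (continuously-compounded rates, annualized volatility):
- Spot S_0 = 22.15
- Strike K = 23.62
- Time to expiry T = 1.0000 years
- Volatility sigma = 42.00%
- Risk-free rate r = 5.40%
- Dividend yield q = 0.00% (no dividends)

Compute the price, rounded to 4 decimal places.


Answer: Price = 3.5902

Derivation:
d1 = (ln(S/K) + (r - q + 0.5*sigma^2) * T) / (sigma * sqrt(T)) = 0.18558020
d2 = d1 - sigma * sqrt(T) = -0.23441980
exp(-rT) = 0.94743211; exp(-qT) = 1.00000000
C = S_0 * exp(-qT) * N(d1) - K * exp(-rT) * N(d2)
N(d1) = 0.57361301; N(d2) = 0.40732955
C = 22.1500 * 1.00000000 * 0.57361301 - 23.6200 * 0.94743211 * 0.40732955 = 3.5902


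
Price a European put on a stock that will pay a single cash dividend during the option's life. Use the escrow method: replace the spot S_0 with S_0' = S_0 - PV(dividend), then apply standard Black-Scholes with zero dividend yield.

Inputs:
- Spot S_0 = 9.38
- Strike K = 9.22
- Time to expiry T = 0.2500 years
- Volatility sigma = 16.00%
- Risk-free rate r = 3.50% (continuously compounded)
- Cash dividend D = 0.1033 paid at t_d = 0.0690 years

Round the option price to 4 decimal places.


PV(D) = D * exp(-r * t_d) = 0.1033 * 0.99758791 = 0.10305083
S_0' = S_0 - PV(D) = 9.3800 - 0.10305083 = 9.27694917
d1 = (ln(S_0'/K) + (r + sigma^2/2)*T) / (sigma*sqrt(T)) = 0.22634627
d2 = d1 - sigma*sqrt(T) = 0.14634627
exp(-rT) = 0.99128817
N(-d1) = 0.41046606; N(-d2) = 0.44182402
P = K * exp(-rT) * N(-d2) - S_0' * N(-d1) = 9.2200 * 0.99128817 * 0.44182402 - 9.27694917 * 0.41046606 = 0.2303

Answer: Price = 0.2303


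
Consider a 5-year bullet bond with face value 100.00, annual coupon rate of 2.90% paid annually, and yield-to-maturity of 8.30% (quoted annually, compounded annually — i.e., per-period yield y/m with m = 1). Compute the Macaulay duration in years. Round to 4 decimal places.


Answer: Macaulay duration = 4.6845 years

Derivation:
Coupon per period c = face * coupon_rate / m = 2.900000
Periods per year m = 1; per-period yield y/m = 0.083000
Number of cashflows N = 5
Cashflows (t years, CF_t, discount factor 1/(1+y/m)^(m*t), PV):
  t = 1.0000: CF_t = 2.900000, DF = 0.923361, PV = 2.677747
  t = 2.0000: CF_t = 2.900000, DF = 0.852596, PV = 2.472527
  t = 3.0000: CF_t = 2.900000, DF = 0.787254, PV = 2.283035
  t = 4.0000: CF_t = 2.900000, DF = 0.726919, PV = 2.108066
  t = 5.0000: CF_t = 102.900000, DF = 0.671209, PV = 69.067397
Price P = sum_t PV_t = 78.608773
Macaulay numerator sum_t t * PV_t:
  t * PV_t at t = 1.0000: 2.677747
  t * PV_t at t = 2.0000: 4.945054
  t * PV_t at t = 3.0000: 6.849106
  t * PV_t at t = 4.0000: 8.432263
  t * PV_t at t = 5.0000: 345.336987
Macaulay duration D = (sum_t t * PV_t) / P = 368.241158 / 78.608773 = 4.684479


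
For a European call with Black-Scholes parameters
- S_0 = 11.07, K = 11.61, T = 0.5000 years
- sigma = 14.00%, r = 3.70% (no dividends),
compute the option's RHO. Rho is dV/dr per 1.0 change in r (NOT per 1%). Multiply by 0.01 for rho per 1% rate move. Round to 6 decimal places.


Answer: Rho = 2.082966

Derivation:
d1 = -0.2447402534; d2 = -0.3437352027
phi(d1) = 0.3871715397; exp(-qT) = 1.0000000000; exp(-rT) = 0.9816700746
N(d2) = 0.3655227173
Rho = K*T*exp(-rT)*N(d2) = 11.6100 * 0.5000 * 0.9816700746 * 0.3655227173 = 2.082966


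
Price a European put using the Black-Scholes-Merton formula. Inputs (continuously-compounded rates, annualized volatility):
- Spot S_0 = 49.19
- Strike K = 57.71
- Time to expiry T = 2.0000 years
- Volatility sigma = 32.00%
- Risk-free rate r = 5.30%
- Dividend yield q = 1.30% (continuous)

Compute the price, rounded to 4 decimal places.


d1 = (ln(S/K) + (r - q + 0.5*sigma^2) * T) / (sigma * sqrt(T)) = 0.05007174
d2 = d1 - sigma * sqrt(T) = -0.40247660
exp(-rT) = 0.89942465; exp(-qT) = 0.97433509
P = K * exp(-rT) * N(-d2) - S_0 * exp(-qT) * N(-d1)
N(-d1) = 0.48003261; N(-d2) = 0.65633335
P = 57.7100 * 0.89942465 * 0.65633335 - 49.1900 * 0.97433509 * 0.48003261 = 11.0607

Answer: Price = 11.0607


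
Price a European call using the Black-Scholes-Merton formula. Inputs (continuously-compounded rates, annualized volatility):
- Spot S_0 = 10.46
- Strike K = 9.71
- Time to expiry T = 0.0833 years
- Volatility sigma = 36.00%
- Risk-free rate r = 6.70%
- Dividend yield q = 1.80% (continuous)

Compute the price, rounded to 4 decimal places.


Answer: Price = 0.9239

Derivation:
d1 = (ln(S/K) + (r - q + 0.5*sigma^2) * T) / (sigma * sqrt(T)) = 0.80731367
d2 = d1 - sigma * sqrt(T) = 0.70341141
exp(-rT) = 0.99443445; exp(-qT) = 0.99850172
C = S_0 * exp(-qT) * N(d1) - K * exp(-rT) * N(d2)
N(d1) = 0.79025711; N(d2) = 0.75910030
C = 10.4600 * 0.99850172 * 0.79025711 - 9.7100 * 0.99443445 * 0.75910030 = 0.9239


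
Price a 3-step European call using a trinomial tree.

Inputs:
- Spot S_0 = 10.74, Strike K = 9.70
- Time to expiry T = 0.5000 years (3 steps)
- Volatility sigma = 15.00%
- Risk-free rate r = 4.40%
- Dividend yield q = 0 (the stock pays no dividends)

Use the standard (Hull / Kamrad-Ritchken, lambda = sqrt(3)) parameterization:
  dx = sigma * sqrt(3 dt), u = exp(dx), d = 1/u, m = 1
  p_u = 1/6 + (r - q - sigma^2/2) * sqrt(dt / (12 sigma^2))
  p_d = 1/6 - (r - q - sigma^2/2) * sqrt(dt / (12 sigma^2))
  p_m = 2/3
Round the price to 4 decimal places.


Answer: Price = V(0,0) = 1.3031

Derivation:
dt = T/N = 0.166667; dx = sigma*sqrt(3*dt) = 0.106066
u = exp(dx) = 1.111895; d = 1/u = 0.899365
p_u = 0.192397, p_m = 0.666667, p_d = 0.140936
Discount per step: exp(-r*dt) = 0.992693
Stock lattice S(k, j) with j the centered position index:
  k=0: S(0,+0) = 10.7400
  k=1: S(1,-1) = 9.6592; S(1,+0) = 10.7400; S(1,+1) = 11.9418
  k=2: S(2,-2) = 8.6871; S(2,-1) = 9.6592; S(2,+0) = 10.7400; S(2,+1) = 11.9418; S(2,+2) = 13.2780
  k=3: S(3,-3) = 7.8129; S(3,-2) = 8.6871; S(3,-1) = 9.6592; S(3,+0) = 10.7400; S(3,+1) = 11.9418; S(3,+2) = 13.2780; S(3,+3) = 14.7637
Terminal payoffs V(N, j) = max(S_T - K, 0):
  V(3,-3) = 0.000000; V(3,-2) = 0.000000; V(3,-1) = 0.000000; V(3,+0) = 1.040000; V(3,+1) = 2.241755; V(3,+2) = 3.577981; V(3,+3) = 5.063725
Backward induction: V(k, j) = exp(-r*dt) * [p_u * V(k+1, j+1) + p_m * V(k+1, j) + p_d * V(k+1, j-1)]
  V(2,-2) = exp(-r*dt) * [p_u*0.000000 + p_m*0.000000 + p_d*0.000000] = 0.000000
  V(2,-1) = exp(-r*dt) * [p_u*1.040000 + p_m*0.000000 + p_d*0.000000] = 0.198631
  V(2,+0) = exp(-r*dt) * [p_u*2.241755 + p_m*1.040000 + p_d*0.000000] = 1.116424
  V(2,+1) = exp(-r*dt) * [p_u*3.577981 + p_m*2.241755 + p_d*1.040000] = 2.312451
  V(2,+2) = exp(-r*dt) * [p_u*5.063725 + p_m*3.577981 + p_d*2.241755] = 3.648657
  V(1,-1) = exp(-r*dt) * [p_u*1.116424 + p_m*0.198631 + p_d*0.000000] = 0.344681
  V(1,+0) = exp(-r*dt) * [p_u*2.312451 + p_m*1.116424 + p_d*0.198631] = 1.208294
  V(1,+1) = exp(-r*dt) * [p_u*3.648657 + p_m*2.312451 + p_d*1.116424] = 2.383428
  V(0,+0) = exp(-r*dt) * [p_u*2.383428 + p_m*1.208294 + p_d*0.344681] = 1.303081


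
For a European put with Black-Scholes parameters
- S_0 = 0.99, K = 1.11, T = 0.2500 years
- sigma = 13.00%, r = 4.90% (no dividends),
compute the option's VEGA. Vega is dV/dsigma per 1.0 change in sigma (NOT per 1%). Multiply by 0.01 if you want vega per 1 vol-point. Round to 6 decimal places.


d1 = -1.5391977104; d2 = -1.6041977104
phi(d1) = 0.1220281737; exp(-qT) = 1.0000000000; exp(-rT) = 0.9878247258
Vega = S * exp(-qT) * phi(d1) * sqrt(T) = 0.9900 * 1.0000000000 * 0.1220281737 * 0.5000000000 = 0.060404

Answer: Vega = 0.060404


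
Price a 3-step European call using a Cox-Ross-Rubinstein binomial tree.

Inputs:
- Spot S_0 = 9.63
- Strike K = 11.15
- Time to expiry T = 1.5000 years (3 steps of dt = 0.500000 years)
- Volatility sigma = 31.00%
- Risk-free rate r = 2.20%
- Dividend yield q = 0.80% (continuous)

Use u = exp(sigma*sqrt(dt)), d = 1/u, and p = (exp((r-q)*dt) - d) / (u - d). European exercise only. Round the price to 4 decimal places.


dt = T/N = 0.500000
u = exp(sigma*sqrt(dt)) = 1.245084; d = 1/u = 0.803159
p = (exp((r-q)*dt) - d) / (u - d) = 0.461313
Discount per step: exp(-r*dt) = 0.989060
Stock lattice S(k, i) with i counting down-moves:
  k=0: S(0,0) = 9.6300
  k=1: S(1,0) = 11.9902; S(1,1) = 7.7344
  k=2: S(2,0) = 14.9288; S(2,1) = 9.6300; S(2,2) = 6.2120
  k=3: S(3,0) = 18.5876; S(3,1) = 11.9902; S(3,2) = 7.7344; S(3,3) = 4.9892
Terminal payoffs V(N, i) = max(S_T - K, 0):
  V(3,0) = 7.437560; V(3,1) = 0.840160; V(3,2) = 0.000000; V(3,3) = 0.000000
Backward induction: V(k, i) = exp(-r*dt) * [p * V(k+1, i) + (1-p) * V(k+1, i+1)].
  V(2,0) = exp(-r*dt) * [p*7.437560 + (1-p)*0.840160] = 3.841140
  V(2,1) = exp(-r*dt) * [p*0.840160 + (1-p)*0.000000] = 0.383337
  V(2,2) = exp(-r*dt) * [p*0.000000 + (1-p)*0.000000] = 0.000000
  V(1,0) = exp(-r*dt) * [p*3.841140 + (1-p)*0.383337] = 1.956822
  V(1,1) = exp(-r*dt) * [p*0.383337 + (1-p)*0.000000] = 0.174904
  V(0,0) = exp(-r*dt) * [p*1.956822 + (1-p)*0.174904] = 0.986020

Answer: Price = V(0,0) = 0.9860


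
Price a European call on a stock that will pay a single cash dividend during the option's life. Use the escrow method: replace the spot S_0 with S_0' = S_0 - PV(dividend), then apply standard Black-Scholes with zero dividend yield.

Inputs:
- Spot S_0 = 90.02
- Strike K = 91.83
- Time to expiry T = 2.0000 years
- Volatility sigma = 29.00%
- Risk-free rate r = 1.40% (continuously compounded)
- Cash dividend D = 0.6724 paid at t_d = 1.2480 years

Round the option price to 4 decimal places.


Answer: Price = 14.5459

Derivation:
PV(D) = D * exp(-r * t_d) = 0.6724 * 0.98267975 = 0.66075386
S_0' = S_0 - PV(D) = 90.0200 - 0.66075386 = 89.35924614
d1 = (ln(S_0'/K) + (r + sigma^2/2)*T) / (sigma*sqrt(T)) = 0.20683038
d2 = d1 - sigma*sqrt(T) = -0.20329155
exp(-rT) = 0.97238837
N(d1) = 0.58192884; N(d2) = 0.41945358
C = S_0' * N(d1) - K * exp(-rT) * N(d2) = 89.35924614 * 0.58192884 - 91.8300 * 0.97238837 * 0.41945358 = 14.5459


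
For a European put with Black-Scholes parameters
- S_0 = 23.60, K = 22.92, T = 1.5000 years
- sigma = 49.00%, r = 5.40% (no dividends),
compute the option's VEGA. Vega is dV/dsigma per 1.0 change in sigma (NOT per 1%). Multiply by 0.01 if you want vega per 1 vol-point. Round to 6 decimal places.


Answer: Vega = 10.257741

Derivation:
d1 = 0.4837522624; d2 = -0.1163727246
phi(d1) = 0.3548902618; exp(-qT) = 1.0000000000; exp(-rT) = 0.9221936914
Vega = S * exp(-qT) * phi(d1) * sqrt(T) = 23.6000 * 1.0000000000 * 0.3548902618 * 1.2247448714 = 10.257741


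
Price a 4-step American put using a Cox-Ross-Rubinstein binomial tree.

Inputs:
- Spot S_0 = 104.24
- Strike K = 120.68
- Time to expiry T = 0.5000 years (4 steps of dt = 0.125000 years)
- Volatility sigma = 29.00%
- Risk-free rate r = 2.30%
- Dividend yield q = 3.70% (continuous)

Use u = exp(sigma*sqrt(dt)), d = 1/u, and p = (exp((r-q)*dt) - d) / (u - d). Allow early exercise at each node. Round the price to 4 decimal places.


Answer: Price = V(0,0) = 20.2222

Derivation:
dt = T/N = 0.125000
u = exp(sigma*sqrt(dt)) = 1.107971; d = 1/u = 0.902551
p = (exp((r-q)*dt) - d) / (u - d) = 0.465878
Discount per step: exp(-r*dt) = 0.997129
Stock lattice S(k, i) with i counting down-moves:
  k=0: S(0,0) = 104.2400
  k=1: S(1,0) = 115.4949; S(1,1) = 94.0819
  k=2: S(2,0) = 127.9650; S(2,1) = 104.2400; S(2,2) = 84.9137
  k=3: S(3,0) = 141.7815; S(3,1) = 115.4949; S(3,2) = 94.0819; S(3,3) = 76.6389
  k=4: S(4,0) = 157.0898; S(4,1) = 127.9650; S(4,2) = 104.2400; S(4,3) = 84.9137; S(4,4) = 69.1705
Terminal payoffs V(N, i) = max(K - S_T, 0):
  V(4,0) = 0.000000; V(4,1) = 0.000000; V(4,2) = 16.440000; V(4,3) = 35.766341; V(4,4) = 51.509533
Backward induction: V(k, i) = exp(-r*dt) * [p * V(k+1, i) + (1-p) * V(k+1, i+1)]; then take max(V_cont, immediate exercise) for American.
  V(3,0) = exp(-r*dt) * [p*0.000000 + (1-p)*0.000000] = 0.000000; exercise = 0.000000; V(3,0) = max -> 0.000000
  V(3,1) = exp(-r*dt) * [p*0.000000 + (1-p)*16.440000] = 8.755754; exercise = 5.185095; V(3,1) = max -> 8.755754
  V(3,2) = exp(-r*dt) * [p*16.440000 + (1-p)*35.766341] = 26.685789; exercise = 26.598122; V(3,2) = max -> 26.685789
  V(3,3) = exp(-r*dt) * [p*35.766341 + (1-p)*51.509533] = 44.048302; exercise = 44.041123; V(3,3) = max -> 44.048302
  V(2,0) = exp(-r*dt) * [p*0.000000 + (1-p)*8.755754] = 4.663214; exercise = 0.000000; V(2,0) = max -> 4.663214
  V(2,1) = exp(-r*dt) * [p*8.755754 + (1-p)*26.685789] = 18.279947; exercise = 16.440000; V(2,1) = max -> 18.279947
  V(2,2) = exp(-r*dt) * [p*26.685789 + (1-p)*44.048302] = 35.856252; exercise = 35.766341; V(2,2) = max -> 35.856252
  V(1,0) = exp(-r*dt) * [p*4.663214 + (1-p)*18.279947] = 11.901941; exercise = 5.185095; V(1,0) = max -> 11.901941
  V(1,1) = exp(-r*dt) * [p*18.279947 + (1-p)*35.856252] = 27.588405; exercise = 26.598122; V(1,1) = max -> 27.588405
  V(0,0) = exp(-r*dt) * [p*11.901941 + (1-p)*27.588405] = 20.222202; exercise = 16.440000; V(0,0) = max -> 20.222202


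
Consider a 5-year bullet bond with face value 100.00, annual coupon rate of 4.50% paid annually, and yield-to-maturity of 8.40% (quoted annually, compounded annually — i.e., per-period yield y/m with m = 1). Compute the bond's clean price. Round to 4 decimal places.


Answer: Price = 84.5912

Derivation:
Coupon per period c = face * coupon_rate / m = 4.500000
Periods per year m = 1; per-period yield y/m = 0.084000
Number of cashflows N = 5
Cashflows (t years, CF_t, discount factor 1/(1+y/m)^(m*t), PV):
  t = 1.0000: CF_t = 4.500000, DF = 0.922509, PV = 4.151292
  t = 2.0000: CF_t = 4.500000, DF = 0.851023, PV = 3.829605
  t = 3.0000: CF_t = 4.500000, DF = 0.785077, PV = 3.532846
  t = 4.0000: CF_t = 4.500000, DF = 0.724241, PV = 3.259083
  t = 5.0000: CF_t = 104.500000, DF = 0.668119, PV = 69.818398
Price P = sum_t PV_t = 84.591223


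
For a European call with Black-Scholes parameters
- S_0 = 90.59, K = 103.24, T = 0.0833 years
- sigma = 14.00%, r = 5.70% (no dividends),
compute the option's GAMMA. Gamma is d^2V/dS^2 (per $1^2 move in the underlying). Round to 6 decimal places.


Answer: Gamma = 0.000900

Derivation:
d1 = -3.0972319821; d2 = -3.1376384172
phi(d1) = 0.0032949592; exp(-qT) = 1.0000000000; exp(-rT) = 0.9952631544
Gamma = exp(-qT) * phi(d1) / (S * sigma * sqrt(T)) = 1.0000000000 * 0.0032949592 / (90.5900 * 0.1400 * 0.2886173938) = 0.000900


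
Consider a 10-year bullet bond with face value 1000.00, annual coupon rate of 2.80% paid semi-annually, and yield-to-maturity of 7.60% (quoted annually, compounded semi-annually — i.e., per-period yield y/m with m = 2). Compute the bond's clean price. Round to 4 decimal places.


Coupon per period c = face * coupon_rate / m = 14.000000
Periods per year m = 2; per-period yield y/m = 0.038000
Number of cashflows N = 20
Cashflows (t years, CF_t, discount factor 1/(1+y/m)^(m*t), PV):
  t = 0.5000: CF_t = 14.000000, DF = 0.963391, PV = 13.487476
  t = 1.0000: CF_t = 14.000000, DF = 0.928122, PV = 12.993715
  t = 1.5000: CF_t = 14.000000, DF = 0.894145, PV = 12.518030
  t = 2.0000: CF_t = 14.000000, DF = 0.861411, PV = 12.059759
  t = 2.5000: CF_t = 14.000000, DF = 0.829876, PV = 11.618265
  t = 3.0000: CF_t = 14.000000, DF = 0.799495, PV = 11.192933
  t = 3.5000: CF_t = 14.000000, DF = 0.770227, PV = 10.783173
  t = 4.0000: CF_t = 14.000000, DF = 0.742030, PV = 10.388413
  t = 4.5000: CF_t = 14.000000, DF = 0.714865, PV = 10.008105
  t = 5.0000: CF_t = 14.000000, DF = 0.688694, PV = 9.641720
  t = 5.5000: CF_t = 14.000000, DF = 0.663482, PV = 9.288747
  t = 6.0000: CF_t = 14.000000, DF = 0.639193, PV = 8.948697
  t = 6.5000: CF_t = 14.000000, DF = 0.615793, PV = 8.621095
  t = 7.0000: CF_t = 14.000000, DF = 0.593249, PV = 8.305487
  t = 7.5000: CF_t = 14.000000, DF = 0.571531, PV = 8.001432
  t = 8.0000: CF_t = 14.000000, DF = 0.550608, PV = 7.708509
  t = 8.5000: CF_t = 14.000000, DF = 0.530451, PV = 7.426309
  t = 9.0000: CF_t = 14.000000, DF = 0.511031, PV = 7.154440
  t = 9.5000: CF_t = 14.000000, DF = 0.492323, PV = 6.892525
  t = 10.0000: CF_t = 1014.000000, DF = 0.474300, PV = 480.939984
Price P = sum_t PV_t = 667.978813

Answer: Price = 667.9788


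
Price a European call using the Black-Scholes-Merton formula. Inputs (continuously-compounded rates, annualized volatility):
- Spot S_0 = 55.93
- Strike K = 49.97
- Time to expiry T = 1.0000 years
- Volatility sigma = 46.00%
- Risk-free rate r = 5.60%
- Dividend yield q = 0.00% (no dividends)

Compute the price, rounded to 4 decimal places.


d1 = (ln(S/K) + (r - q + 0.5*sigma^2) * T) / (sigma * sqrt(T)) = 0.59669149
d2 = d1 - sigma * sqrt(T) = 0.13669149
exp(-rT) = 0.94553914; exp(-qT) = 1.00000000
C = S_0 * exp(-qT) * N(d1) - K * exp(-rT) * N(d2)
N(d1) = 0.72464331; N(d2) = 0.55436267
C = 55.9300 * 1.00000000 * 0.72464331 - 49.9700 * 0.94553914 * 0.55436267 = 14.3364

Answer: Price = 14.3364


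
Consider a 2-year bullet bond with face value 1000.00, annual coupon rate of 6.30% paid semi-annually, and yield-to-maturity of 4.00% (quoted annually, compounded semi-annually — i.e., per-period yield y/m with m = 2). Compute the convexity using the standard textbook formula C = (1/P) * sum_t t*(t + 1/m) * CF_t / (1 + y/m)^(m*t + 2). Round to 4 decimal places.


Coupon per period c = face * coupon_rate / m = 31.500000
Periods per year m = 2; per-period yield y/m = 0.020000
Number of cashflows N = 4
Cashflows (t years, CF_t, discount factor 1/(1+y/m)^(m*t), PV):
  t = 0.5000: CF_t = 31.500000, DF = 0.980392, PV = 30.882353
  t = 1.0000: CF_t = 31.500000, DF = 0.961169, PV = 30.276817
  t = 1.5000: CF_t = 31.500000, DF = 0.942322, PV = 29.683154
  t = 2.0000: CF_t = 1031.500000, DF = 0.923845, PV = 952.946557
Price P = sum_t PV_t = 1043.788880
Convexity numerator sum_t t*(t + 1/m) * CF_t / (1+y/m)^(m*t + 2):
  t = 0.5000: term = 14.841577
  t = 1.0000: term = 43.651696
  t = 1.5000: term = 85.591562
  t = 2.0000: term = 4579.712404
Convexity = (1/P) * sum = 4723.797238 / 1043.788880 = 4.525625

Answer: Convexity = 4.5256


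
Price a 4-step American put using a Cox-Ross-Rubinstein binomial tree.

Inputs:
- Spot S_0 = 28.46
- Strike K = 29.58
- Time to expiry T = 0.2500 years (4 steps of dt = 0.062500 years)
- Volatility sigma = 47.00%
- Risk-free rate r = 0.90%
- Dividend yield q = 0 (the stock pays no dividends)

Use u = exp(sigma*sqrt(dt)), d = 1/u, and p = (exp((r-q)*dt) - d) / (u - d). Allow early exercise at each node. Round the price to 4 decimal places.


dt = T/N = 0.062500
u = exp(sigma*sqrt(dt)) = 1.124682; d = 1/u = 0.889141
p = (exp((r-q)*dt) - d) / (u - d) = 0.473048
Discount per step: exp(-r*dt) = 0.999438
Stock lattice S(k, i) with i counting down-moves:
  k=0: S(0,0) = 28.4600
  k=1: S(1,0) = 32.0084; S(1,1) = 25.3049
  k=2: S(2,0) = 35.9993; S(2,1) = 28.4600; S(2,2) = 22.4996
  k=3: S(3,0) = 40.4878; S(3,1) = 32.0084; S(3,2) = 25.3049; S(3,3) = 20.0053
  k=4: S(4,0) = 45.5358; S(4,1) = 35.9993; S(4,2) = 28.4600; S(4,3) = 22.4996; S(4,4) = 17.7876
Terminal payoffs V(N, i) = max(K - S_T, 0):
  V(4,0) = 0.000000; V(4,1) = 0.000000; V(4,2) = 1.120000; V(4,3) = 7.080354; V(4,4) = 11.792435
Backward induction: V(k, i) = exp(-r*dt) * [p * V(k+1, i) + (1-p) * V(k+1, i+1)]; then take max(V_cont, immediate exercise) for American.
  V(3,0) = exp(-r*dt) * [p*0.000000 + (1-p)*0.000000] = 0.000000; exercise = 0.000000; V(3,0) = max -> 0.000000
  V(3,1) = exp(-r*dt) * [p*0.000000 + (1-p)*1.120000] = 0.589855; exercise = 0.000000; V(3,1) = max -> 0.589855
  V(3,2) = exp(-r*dt) * [p*1.120000 + (1-p)*7.080354] = 4.258427; exercise = 4.275061; V(3,2) = max -> 4.275061
  V(3,3) = exp(-r*dt) * [p*7.080354 + (1-p)*11.792435] = 9.558019; exercise = 9.574653; V(3,3) = max -> 9.574653
  V(2,0) = exp(-r*dt) * [p*0.000000 + (1-p)*0.589855] = 0.310651; exercise = 0.000000; V(2,0) = max -> 0.310651
  V(2,1) = exp(-r*dt) * [p*0.589855 + (1-p)*4.275061] = 2.530360; exercise = 1.120000; V(2,1) = max -> 2.530360
  V(2,2) = exp(-r*dt) * [p*4.275061 + (1-p)*9.574653] = 7.063720; exercise = 7.080354; V(2,2) = max -> 7.080354
  V(1,0) = exp(-r*dt) * [p*0.310651 + (1-p)*2.530360] = 1.479499; exercise = 0.000000; V(1,0) = max -> 1.479499
  V(1,1) = exp(-r*dt) * [p*2.530360 + (1-p)*7.080354] = 4.925219; exercise = 4.275061; V(1,1) = max -> 4.925219
  V(0,0) = exp(-r*dt) * [p*1.479499 + (1-p)*4.925219] = 3.293377; exercise = 1.120000; V(0,0) = max -> 3.293377

Answer: Price = V(0,0) = 3.2934


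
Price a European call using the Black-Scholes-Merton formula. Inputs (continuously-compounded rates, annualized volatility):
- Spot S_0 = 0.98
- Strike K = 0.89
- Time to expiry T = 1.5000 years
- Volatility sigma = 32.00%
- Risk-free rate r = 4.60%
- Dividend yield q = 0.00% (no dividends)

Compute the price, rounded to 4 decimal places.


d1 = (ln(S/K) + (r - q + 0.5*sigma^2) * T) / (sigma * sqrt(T)) = 0.61781007
d2 = d1 - sigma * sqrt(T) = 0.22589171
exp(-rT) = 0.93332668; exp(-qT) = 1.00000000
C = S_0 * exp(-qT) * N(d1) - K * exp(-rT) * N(d2)
N(d1) = 0.73164973; N(d2) = 0.58935718
C = 0.9800 * 1.00000000 * 0.73164973 - 0.8900 * 0.93332668 * 0.58935718 = 0.2275

Answer: Price = 0.2275


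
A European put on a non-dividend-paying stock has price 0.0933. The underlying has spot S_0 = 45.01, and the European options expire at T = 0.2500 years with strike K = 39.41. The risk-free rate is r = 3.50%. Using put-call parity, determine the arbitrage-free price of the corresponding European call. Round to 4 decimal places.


Answer: Call price = 6.0366

Derivation:
Put-call parity: C - P = S_0 * exp(-qT) - K * exp(-rT).
S_0 * exp(-qT) = 45.0100 * 1.00000000 = 45.01000000
K * exp(-rT) = 39.4100 * 0.99128817 = 39.06666677
C = P + S*exp(-qT) - K*exp(-rT)
C = 0.0933 + 45.01000000 - 39.06666677 = 6.0366


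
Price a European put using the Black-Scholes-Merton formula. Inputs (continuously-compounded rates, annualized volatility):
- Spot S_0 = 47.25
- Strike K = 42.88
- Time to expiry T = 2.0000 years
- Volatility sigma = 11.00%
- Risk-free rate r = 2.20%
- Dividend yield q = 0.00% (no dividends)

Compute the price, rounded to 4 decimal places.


Answer: Price = 0.6783

Derivation:
d1 = (ln(S/K) + (r - q + 0.5*sigma^2) * T) / (sigma * sqrt(T)) = 0.98446708
d2 = d1 - sigma * sqrt(T) = 0.82890359
exp(-rT) = 0.95695396; exp(-qT) = 1.00000000
P = K * exp(-rT) * N(-d2) - S_0 * exp(-qT) * N(-d1)
N(-d1) = 0.16244295; N(-d2) = 0.20357948
P = 42.8800 * 0.95695396 * 0.20357948 - 47.2500 * 1.00000000 * 0.16244295 = 0.6783


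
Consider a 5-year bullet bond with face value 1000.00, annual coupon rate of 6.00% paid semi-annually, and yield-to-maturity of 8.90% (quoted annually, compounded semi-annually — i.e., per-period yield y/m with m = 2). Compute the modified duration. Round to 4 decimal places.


Answer: Modified duration = 4.1617

Derivation:
Coupon per period c = face * coupon_rate / m = 30.000000
Periods per year m = 2; per-period yield y/m = 0.044500
Number of cashflows N = 10
Cashflows (t years, CF_t, discount factor 1/(1+y/m)^(m*t), PV):
  t = 0.5000: CF_t = 30.000000, DF = 0.957396, PV = 28.721876
  t = 1.0000: CF_t = 30.000000, DF = 0.916607, PV = 27.498206
  t = 1.5000: CF_t = 30.000000, DF = 0.877556, PV = 26.326670
  t = 2.0000: CF_t = 30.000000, DF = 0.840168, PV = 25.205045
  t = 2.5000: CF_t = 30.000000, DF = 0.804374, PV = 24.131206
  t = 3.0000: CF_t = 30.000000, DF = 0.770104, PV = 23.103118
  t = 3.5000: CF_t = 30.000000, DF = 0.737294, PV = 22.118830
  t = 4.0000: CF_t = 30.000000, DF = 0.705883, PV = 21.176476
  t = 4.5000: CF_t = 30.000000, DF = 0.675809, PV = 20.274271
  t = 5.0000: CF_t = 1030.000000, DF = 0.647017, PV = 666.427303
Price P = sum_t PV_t = 884.983002
First compute Macaulay numerator sum_t t * PV_t:
  t * PV_t at t = 0.5000: 14.360938
  t * PV_t at t = 1.0000: 27.498206
  t * PV_t at t = 1.5000: 39.490004
  t * PV_t at t = 2.0000: 50.410090
  t * PV_t at t = 2.5000: 60.328016
  t * PV_t at t = 3.0000: 69.309353
  t * PV_t at t = 3.5000: 77.415904
  t * PV_t at t = 4.0000: 84.705906
  t * PV_t at t = 4.5000: 91.234221
  t * PV_t at t = 5.0000: 3332.136516
Macaulay duration D = 3846.889154 / 884.983002 = 4.346851
Modified duration = D / (1 + y/m) = 4.346851 / (1 + 0.044500) = 4.161657


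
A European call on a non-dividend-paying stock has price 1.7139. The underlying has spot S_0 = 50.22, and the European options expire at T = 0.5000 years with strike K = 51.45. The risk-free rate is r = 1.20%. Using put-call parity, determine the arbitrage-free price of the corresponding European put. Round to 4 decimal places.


Put-call parity: C - P = S_0 * exp(-qT) - K * exp(-rT).
S_0 * exp(-qT) = 50.2200 * 1.00000000 = 50.22000000
K * exp(-rT) = 51.4500 * 0.99401796 = 51.14222425
P = C - S*exp(-qT) + K*exp(-rT)
P = 1.7139 - 50.22000000 + 51.14222425 = 2.6361

Answer: Put price = 2.6361


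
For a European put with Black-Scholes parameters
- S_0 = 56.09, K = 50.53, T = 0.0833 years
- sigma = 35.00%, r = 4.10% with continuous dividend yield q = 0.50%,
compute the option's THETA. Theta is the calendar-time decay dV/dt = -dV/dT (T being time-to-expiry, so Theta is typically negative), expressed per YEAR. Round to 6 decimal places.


d1 = 1.1135973649; d2 = 1.0125812771
phi(d1) = 0.2145981480; exp(-qT) = 0.9995835867; exp(-rT) = 0.9965905255
Theta = -S*exp(-qT)*phi(d1)*sigma/(2*sqrt(T)) + r*K*exp(-rT)*N(-d2) - q*S*exp(-qT)*N(-d1)
N(-d1) = 0.1327259787; N(-d2) = 0.1556301033; sqrt(T) = 0.2886173938
Term 1 = -56.0900 * 0.9995835867 * 0.2145981480 * 0.3500 / (2 * 0.2886173938) = -7.2953490195
Term 2 = 0.0410 * 50.5300 * 0.9965905255 * 0.1556301033 = 0.3213242590
Term 3 = -0.0050 * 56.0900 * 0.9995835867 * 0.1327259787 = -0.0372075006
Theta = -7.2953490195 + (0.3213242590) + (-0.0372075006) = -7.011232

Answer: Theta = -7.011232


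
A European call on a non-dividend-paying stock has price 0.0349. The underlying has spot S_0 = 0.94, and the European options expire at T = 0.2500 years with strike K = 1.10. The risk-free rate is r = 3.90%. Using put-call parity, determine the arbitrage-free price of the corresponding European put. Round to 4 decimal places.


Put-call parity: C - P = S_0 * exp(-qT) - K * exp(-rT).
S_0 * exp(-qT) = 0.9400 * 1.00000000 = 0.94000000
K * exp(-rT) = 1.1000 * 0.99029738 = 1.08932711
P = C - S*exp(-qT) + K*exp(-rT)
P = 0.0349 - 0.94000000 + 1.08932711 = 0.1842

Answer: Put price = 0.1842


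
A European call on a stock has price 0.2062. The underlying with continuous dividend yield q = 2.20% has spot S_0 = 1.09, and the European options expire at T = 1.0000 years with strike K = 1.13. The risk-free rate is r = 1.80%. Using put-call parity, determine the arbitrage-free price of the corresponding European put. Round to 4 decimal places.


Put-call parity: C - P = S_0 * exp(-qT) - K * exp(-rT).
S_0 * exp(-qT) = 1.0900 * 0.97824024 = 1.06628186
K * exp(-rT) = 1.1300 * 0.98216103 = 1.10984197
P = C - S*exp(-qT) + K*exp(-rT)
P = 0.2062 - 1.06628186 + 1.10984197 = 0.2498

Answer: Put price = 0.2498


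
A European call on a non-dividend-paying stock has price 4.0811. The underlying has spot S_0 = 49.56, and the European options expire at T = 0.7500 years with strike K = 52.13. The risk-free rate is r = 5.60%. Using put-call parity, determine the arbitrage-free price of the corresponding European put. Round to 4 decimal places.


Put-call parity: C - P = S_0 * exp(-qT) - K * exp(-rT).
S_0 * exp(-qT) = 49.5600 * 1.00000000 = 49.56000000
K * exp(-rT) = 52.1300 * 0.95886978 = 49.98588166
P = C - S*exp(-qT) + K*exp(-rT)
P = 4.0811 - 49.56000000 + 49.98588166 = 4.5070

Answer: Put price = 4.5070


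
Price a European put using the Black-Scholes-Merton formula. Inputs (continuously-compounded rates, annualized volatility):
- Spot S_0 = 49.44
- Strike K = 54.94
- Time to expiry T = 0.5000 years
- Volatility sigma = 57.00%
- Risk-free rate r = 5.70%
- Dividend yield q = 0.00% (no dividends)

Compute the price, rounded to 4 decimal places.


Answer: Price = 10.3375

Derivation:
d1 = (ln(S/K) + (r - q + 0.5*sigma^2) * T) / (sigma * sqrt(T)) = 0.01052754
d2 = d1 - sigma * sqrt(T) = -0.39252333
exp(-rT) = 0.97190229; exp(-qT) = 1.00000000
P = K * exp(-rT) * N(-d2) - S_0 * exp(-qT) * N(-d1)
N(-d1) = 0.49580020; N(-d2) = 0.65266421
P = 54.9400 * 0.97190229 * 0.65266421 - 49.4400 * 1.00000000 * 0.49580020 = 10.3375


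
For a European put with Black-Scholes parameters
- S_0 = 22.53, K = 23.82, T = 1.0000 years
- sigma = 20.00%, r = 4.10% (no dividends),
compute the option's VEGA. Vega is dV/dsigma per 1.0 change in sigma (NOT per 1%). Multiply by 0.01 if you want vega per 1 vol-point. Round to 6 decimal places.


Answer: Vega = 8.984988

Derivation:
d1 = 0.0266109526; d2 = -0.1733890474
phi(d1) = 0.3988010514; exp(-qT) = 1.0000000000; exp(-rT) = 0.9598291299
Vega = S * exp(-qT) * phi(d1) * sqrt(T) = 22.5300 * 1.0000000000 * 0.3988010514 * 1.0000000000 = 8.984988


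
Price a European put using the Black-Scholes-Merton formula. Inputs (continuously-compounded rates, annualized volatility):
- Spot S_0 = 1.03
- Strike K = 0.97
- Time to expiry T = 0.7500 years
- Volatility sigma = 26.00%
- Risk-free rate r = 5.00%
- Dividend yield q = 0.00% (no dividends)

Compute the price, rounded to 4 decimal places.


Answer: Price = 0.0483

Derivation:
d1 = (ln(S/K) + (r - q + 0.5*sigma^2) * T) / (sigma * sqrt(T)) = 0.54567599
d2 = d1 - sigma * sqrt(T) = 0.32050938
exp(-rT) = 0.96319442; exp(-qT) = 1.00000000
P = K * exp(-rT) * N(-d2) - S_0 * exp(-qT) * N(-d1)
N(-d1) = 0.29264434; N(-d2) = 0.37429111
P = 0.9700 * 0.96319442 * 0.37429111 - 1.0300 * 1.00000000 * 0.29264434 = 0.0483


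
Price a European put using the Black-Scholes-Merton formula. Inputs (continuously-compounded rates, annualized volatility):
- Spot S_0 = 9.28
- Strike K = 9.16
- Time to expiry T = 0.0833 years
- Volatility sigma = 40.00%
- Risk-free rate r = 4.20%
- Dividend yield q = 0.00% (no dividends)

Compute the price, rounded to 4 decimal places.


d1 = (ln(S/K) + (r - q + 0.5*sigma^2) * T) / (sigma * sqrt(T)) = 0.20076725
d2 = d1 - sigma * sqrt(T) = 0.08532029
exp(-rT) = 0.99650751; exp(-qT) = 1.00000000
P = K * exp(-rT) * N(-d2) - S_0 * exp(-qT) * N(-d1)
N(-d1) = 0.42044029; N(-d2) = 0.46600338
P = 9.1600 * 0.99650751 * 0.46600338 - 9.2800 * 1.00000000 * 0.42044029 = 0.3520

Answer: Price = 0.3520


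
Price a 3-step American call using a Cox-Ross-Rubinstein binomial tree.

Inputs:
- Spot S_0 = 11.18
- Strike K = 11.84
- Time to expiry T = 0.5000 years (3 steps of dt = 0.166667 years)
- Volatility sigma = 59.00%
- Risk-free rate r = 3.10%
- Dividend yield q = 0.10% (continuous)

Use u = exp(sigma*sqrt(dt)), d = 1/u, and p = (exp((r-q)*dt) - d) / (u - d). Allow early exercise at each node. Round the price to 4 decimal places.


Answer: Price = V(0,0) = 1.7918

Derivation:
dt = T/N = 0.166667
u = exp(sigma*sqrt(dt)) = 1.272351; d = 1/u = 0.785947
p = (exp((r-q)*dt) - d) / (u - d) = 0.450378
Discount per step: exp(-r*dt) = 0.994847
Stock lattice S(k, i) with i counting down-moves:
  k=0: S(0,0) = 11.1800
  k=1: S(1,0) = 14.2249; S(1,1) = 8.7869
  k=2: S(2,0) = 18.0990; S(2,1) = 11.1800; S(2,2) = 6.9060
  k=3: S(3,0) = 23.0283; S(3,1) = 14.2249; S(3,2) = 8.7869; S(3,3) = 5.4278
Terminal payoffs V(N, i) = max(S_T - K, 0):
  V(3,0) = 11.188347; V(3,1) = 2.384886; V(3,2) = 0.000000; V(3,3) = 0.000000
Backward induction: V(k, i) = exp(-r*dt) * [p * V(k+1, i) + (1-p) * V(k+1, i+1)]; then take max(V_cont, immediate exercise) for American.
  V(2,0) = exp(-r*dt) * [p*11.188347 + (1-p)*2.384886] = 6.317049; exercise = 6.259050; V(2,0) = max -> 6.317049
  V(2,1) = exp(-r*dt) * [p*2.384886 + (1-p)*0.000000] = 1.068565; exercise = 0.000000; V(2,1) = max -> 1.068565
  V(2,2) = exp(-r*dt) * [p*0.000000 + (1-p)*0.000000] = 0.000000; exercise = 0.000000; V(2,2) = max -> 0.000000
  V(1,0) = exp(-r*dt) * [p*6.317049 + (1-p)*1.068565] = 3.414679; exercise = 2.384886; V(1,0) = max -> 3.414679
  V(1,1) = exp(-r*dt) * [p*1.068565 + (1-p)*0.000000] = 0.478778; exercise = 0.000000; V(1,1) = max -> 0.478778
  V(0,0) = exp(-r*dt) * [p*3.414679 + (1-p)*0.478778] = 1.791762; exercise = 0.000000; V(0,0) = max -> 1.791762


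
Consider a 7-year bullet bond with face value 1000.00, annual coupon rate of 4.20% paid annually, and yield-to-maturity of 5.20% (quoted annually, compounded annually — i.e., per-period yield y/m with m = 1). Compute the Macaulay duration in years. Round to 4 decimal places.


Answer: Macaulay duration = 6.1803 years

Derivation:
Coupon per period c = face * coupon_rate / m = 42.000000
Periods per year m = 1; per-period yield y/m = 0.052000
Number of cashflows N = 7
Cashflows (t years, CF_t, discount factor 1/(1+y/m)^(m*t), PV):
  t = 1.0000: CF_t = 42.000000, DF = 0.950570, PV = 39.923954
  t = 2.0000: CF_t = 42.000000, DF = 0.903584, PV = 37.950527
  t = 3.0000: CF_t = 42.000000, DF = 0.858920, PV = 36.074645
  t = 4.0000: CF_t = 42.000000, DF = 0.816464, PV = 34.291488
  t = 5.0000: CF_t = 42.000000, DF = 0.776106, PV = 32.596472
  t = 6.0000: CF_t = 42.000000, DF = 0.737744, PV = 30.985239
  t = 7.0000: CF_t = 1042.000000, DF = 0.701277, PV = 730.731014
Price P = sum_t PV_t = 942.553339
Macaulay numerator sum_t t * PV_t:
  t * PV_t at t = 1.0000: 39.923954
  t * PV_t at t = 2.0000: 75.901054
  t * PV_t at t = 3.0000: 108.223936
  t * PV_t at t = 4.0000: 137.165952
  t * PV_t at t = 5.0000: 162.982358
  t * PV_t at t = 6.0000: 185.911434
  t * PV_t at t = 7.0000: 5115.117098
Macaulay duration D = (sum_t t * PV_t) / P = 5825.225787 / 942.553339 = 6.180261


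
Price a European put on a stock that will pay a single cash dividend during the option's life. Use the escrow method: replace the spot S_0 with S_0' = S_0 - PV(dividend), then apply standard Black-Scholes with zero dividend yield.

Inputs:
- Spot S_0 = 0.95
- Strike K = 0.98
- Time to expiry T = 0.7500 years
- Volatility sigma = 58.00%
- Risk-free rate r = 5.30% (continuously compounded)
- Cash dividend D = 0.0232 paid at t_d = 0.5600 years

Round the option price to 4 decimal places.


Answer: Price = 0.1926

Derivation:
PV(D) = D * exp(-r * t_d) = 0.0232 * 0.97075613 = 0.02252154
S_0' = S_0 - PV(D) = 0.9500 - 0.02252154 = 0.92747846
d1 = (ln(S_0'/K) + (r + sigma^2/2)*T) / (sigma*sqrt(T)) = 0.22062146
d2 = d1 - sigma*sqrt(T) = -0.28167328
exp(-rT) = 0.96102967
N(-d1) = 0.41269360; N(-d2) = 0.61090298
P = K * exp(-rT) * N(-d2) - S_0' * N(-d1) = 0.9800 * 0.96102967 * 0.61090298 - 0.92747846 * 0.41269360 = 0.1926


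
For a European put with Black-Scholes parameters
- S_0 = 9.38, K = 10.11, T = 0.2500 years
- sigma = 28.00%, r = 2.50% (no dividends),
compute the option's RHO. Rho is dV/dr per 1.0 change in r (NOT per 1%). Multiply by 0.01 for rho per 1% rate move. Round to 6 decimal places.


d1 = -0.4206805001; d2 = -0.5606805001
phi(d1) = 0.3651582073; exp(-qT) = 1.0000000000; exp(-rT) = 0.9937694906
N(-d2) = 0.7124923186
Rho = -K*T*exp(-rT)*N(-d2) = -10.1100 * 0.2500 * 0.9937694906 * 0.7124923186 = -1.789604

Answer: Rho = -1.789604


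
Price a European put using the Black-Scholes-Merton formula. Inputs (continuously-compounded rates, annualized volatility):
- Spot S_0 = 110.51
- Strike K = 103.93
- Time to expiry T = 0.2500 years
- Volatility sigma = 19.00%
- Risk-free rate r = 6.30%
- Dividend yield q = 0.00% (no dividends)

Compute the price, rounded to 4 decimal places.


d1 = (ln(S/K) + (r - q + 0.5*sigma^2) * T) / (sigma * sqrt(T)) = 0.85948336
d2 = d1 - sigma * sqrt(T) = 0.76448336
exp(-rT) = 0.98437338; exp(-qT) = 1.00000000
P = K * exp(-rT) * N(-d2) - S_0 * exp(-qT) * N(-d1)
N(-d1) = 0.19503695; N(-d2) = 0.22228963
P = 103.9300 * 0.98437338 * 0.22228963 - 110.5100 * 1.00000000 * 0.19503695 = 1.1880

Answer: Price = 1.1880


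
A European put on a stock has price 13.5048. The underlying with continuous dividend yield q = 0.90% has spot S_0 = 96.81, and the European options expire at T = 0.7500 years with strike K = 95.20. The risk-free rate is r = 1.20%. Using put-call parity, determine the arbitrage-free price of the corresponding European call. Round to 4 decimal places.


Answer: Call price = 15.3165

Derivation:
Put-call parity: C - P = S_0 * exp(-qT) - K * exp(-rT).
S_0 * exp(-qT) = 96.8100 * 0.99327273 = 96.15873300
K * exp(-rT) = 95.2000 * 0.99104038 = 94.34704406
C = P + S*exp(-qT) - K*exp(-rT)
C = 13.5048 + 96.15873300 - 94.34704406 = 15.3165


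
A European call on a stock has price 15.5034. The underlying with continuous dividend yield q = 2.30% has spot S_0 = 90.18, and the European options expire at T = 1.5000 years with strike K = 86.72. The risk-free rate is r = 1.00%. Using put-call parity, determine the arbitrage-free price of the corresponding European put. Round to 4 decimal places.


Put-call parity: C - P = S_0 * exp(-qT) - K * exp(-rT).
S_0 * exp(-qT) = 90.1800 * 0.96608834 = 87.12184647
K * exp(-rT) = 86.7200 * 0.98511194 = 85.42890740
P = C - S*exp(-qT) + K*exp(-rT)
P = 15.5034 - 87.12184647 + 85.42890740 = 13.8105

Answer: Put price = 13.8105


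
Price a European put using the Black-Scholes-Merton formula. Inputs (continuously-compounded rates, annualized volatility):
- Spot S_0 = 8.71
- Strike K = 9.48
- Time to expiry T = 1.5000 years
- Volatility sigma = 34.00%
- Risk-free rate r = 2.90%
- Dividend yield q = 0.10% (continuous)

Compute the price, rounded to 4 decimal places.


d1 = (ln(S/K) + (r - q + 0.5*sigma^2) * T) / (sigma * sqrt(T)) = 0.10563418
d2 = d1 - sigma * sqrt(T) = -0.31077907
exp(-rT) = 0.95743255; exp(-qT) = 0.99850112
P = K * exp(-rT) * N(-d2) - S_0 * exp(-qT) * N(-d1)
N(-d1) = 0.45793630; N(-d2) = 0.62201571
P = 9.4800 * 0.95743255 * 0.62201571 - 8.7100 * 0.99850112 * 0.45793630 = 1.6631

Answer: Price = 1.6631


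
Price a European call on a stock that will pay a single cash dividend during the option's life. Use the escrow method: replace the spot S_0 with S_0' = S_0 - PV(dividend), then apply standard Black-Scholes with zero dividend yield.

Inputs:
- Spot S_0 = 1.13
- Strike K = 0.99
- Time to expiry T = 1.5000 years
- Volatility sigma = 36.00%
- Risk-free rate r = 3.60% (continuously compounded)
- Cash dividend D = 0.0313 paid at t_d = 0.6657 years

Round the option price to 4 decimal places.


Answer: Price = 0.2697

Derivation:
PV(D) = D * exp(-r * t_d) = 0.0313 * 0.97631969 = 0.03055881
S_0' = S_0 - PV(D) = 1.1300 - 0.03055881 = 1.09944119
d1 = (ln(S_0'/K) + (r + sigma^2/2)*T) / (sigma*sqrt(T)) = 0.58073859
d2 = d1 - sigma*sqrt(T) = 0.13983044
exp(-rT) = 0.94743211
N(d1) = 0.71929168; N(d2) = 0.55560302
C = S_0' * N(d1) - K * exp(-rT) * N(d2) = 1.09944119 * 0.71929168 - 0.9900 * 0.94743211 * 0.55560302 = 0.2697


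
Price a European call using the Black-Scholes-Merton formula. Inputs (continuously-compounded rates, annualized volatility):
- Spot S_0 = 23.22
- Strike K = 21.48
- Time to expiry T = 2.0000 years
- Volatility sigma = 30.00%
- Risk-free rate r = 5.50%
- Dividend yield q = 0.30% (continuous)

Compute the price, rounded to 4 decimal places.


d1 = (ln(S/K) + (r - q + 0.5*sigma^2) * T) / (sigma * sqrt(T)) = 0.64085490
d2 = d1 - sigma * sqrt(T) = 0.21659083
exp(-rT) = 0.89583414; exp(-qT) = 0.99401796
C = S_0 * exp(-qT) * N(d1) - K * exp(-rT) * N(d2)
N(d1) = 0.73919152; N(d2) = 0.58573638
C = 23.2200 * 0.99401796 * 0.73919152 - 21.4800 * 0.89583414 * 0.58573638 = 5.7903

Answer: Price = 5.7903
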